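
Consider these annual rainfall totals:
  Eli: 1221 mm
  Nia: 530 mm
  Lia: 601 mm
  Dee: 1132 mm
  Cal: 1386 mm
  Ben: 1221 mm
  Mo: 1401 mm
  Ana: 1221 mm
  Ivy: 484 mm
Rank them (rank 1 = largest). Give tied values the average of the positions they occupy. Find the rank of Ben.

4

Sorted (descending): 1401, 1386, 1221, 1221, 1221, 1132, 601, 530, 484
The 3 values of 1221 occupy positions 3–5 → average rank 4.
Ben has value 1221 mm → rank 4.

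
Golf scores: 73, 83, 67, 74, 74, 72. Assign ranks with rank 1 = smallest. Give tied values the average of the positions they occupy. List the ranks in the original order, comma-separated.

3, 6, 1, 4.5, 4.5, 2

Sorted (ascending): 67, 72, 73, 74, 74, 83
The 2 values of 74 occupy positions 4–5 → average rank (4+5)/2 = 4.5.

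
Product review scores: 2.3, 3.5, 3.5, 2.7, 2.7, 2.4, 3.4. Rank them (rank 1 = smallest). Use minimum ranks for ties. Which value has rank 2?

Sorted (ascending): 2.3, 2.4, 2.7, 2.7, 3.4, 3.5, 3.5
The 2 values of 2.7 occupy positions 3–4 → each gets rank 3.
The 2 values of 3.5 occupy positions 6–7 → each gets rank 6.
Rank 2 → value 2.4.

2.4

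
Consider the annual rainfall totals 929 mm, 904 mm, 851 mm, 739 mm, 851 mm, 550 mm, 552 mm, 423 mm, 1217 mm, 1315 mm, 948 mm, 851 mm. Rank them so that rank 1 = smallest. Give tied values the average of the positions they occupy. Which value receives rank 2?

Sorted (ascending): 423, 550, 552, 739, 851, 851, 851, 904, 929, 948, 1217, 1315
The 3 values of 851 occupy positions 5–7 → average rank 6.
Rank 2 → value 550.

550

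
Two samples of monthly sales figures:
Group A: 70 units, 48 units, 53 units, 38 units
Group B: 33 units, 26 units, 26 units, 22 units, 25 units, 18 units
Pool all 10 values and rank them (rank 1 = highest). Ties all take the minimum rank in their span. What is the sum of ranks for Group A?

Sorted (descending): 70, 53, 48, 38, 33, 26, 26, 25, 22, 18
The 2 values of 26 occupy positions 6–7 → each gets rank 6.
Group A values → pooled ranks: 70→1, 48→3, 53→2, 38→4
Rank sum = 1 + 3 + 2 + 4 = 10

10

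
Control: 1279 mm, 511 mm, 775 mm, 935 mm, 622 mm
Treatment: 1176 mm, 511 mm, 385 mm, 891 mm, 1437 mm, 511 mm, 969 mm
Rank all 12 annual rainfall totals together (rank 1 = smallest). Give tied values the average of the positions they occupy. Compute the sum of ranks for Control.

33

Sorted (ascending): 385, 511, 511, 511, 622, 775, 891, 935, 969, 1176, 1279, 1437
The 3 values of 511 occupy positions 2–4 → average rank 3.
Control values → pooled ranks: 1279→11, 511→3, 775→6, 935→8, 622→5
Rank sum = 11 + 3 + 6 + 8 + 5 = 33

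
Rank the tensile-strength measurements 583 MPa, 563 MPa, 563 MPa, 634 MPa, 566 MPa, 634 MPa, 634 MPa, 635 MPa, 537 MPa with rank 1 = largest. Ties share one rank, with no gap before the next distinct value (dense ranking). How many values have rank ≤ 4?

6

Sorted (descending): 635, 634, 634, 634, 583, 566, 563, 563, 537
The 3 values of 634 share dense rank 2.
The 2 values of 563 share dense rank 5.
Remaining distinct values take the next consecutive integers.
Ranks ≤ 4: {1, 2, 2, 2, 3, 4} → 6 values.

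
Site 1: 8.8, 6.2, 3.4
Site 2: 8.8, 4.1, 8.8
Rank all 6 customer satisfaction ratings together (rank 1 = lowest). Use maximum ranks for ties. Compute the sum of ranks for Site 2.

14

Sorted (ascending): 3.4, 4.1, 6.2, 8.8, 8.8, 8.8
The 3 values of 8.8 occupy positions 4–6 → each gets rank 6.
Site 2 values → pooled ranks: 8.8→6, 4.1→2, 8.8→6
Rank sum = 6 + 2 + 6 = 14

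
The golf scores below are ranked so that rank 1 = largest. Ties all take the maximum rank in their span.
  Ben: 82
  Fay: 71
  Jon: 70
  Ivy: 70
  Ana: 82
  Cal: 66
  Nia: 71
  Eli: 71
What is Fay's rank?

5

Sorted (descending): 82, 82, 71, 71, 71, 70, 70, 66
The 2 values of 82 occupy positions 1–2 → each gets rank 2.
The 3 values of 71 occupy positions 3–5 → each gets rank 5.
The 2 values of 70 occupy positions 6–7 → each gets rank 7.
Fay has value 71 → rank 5.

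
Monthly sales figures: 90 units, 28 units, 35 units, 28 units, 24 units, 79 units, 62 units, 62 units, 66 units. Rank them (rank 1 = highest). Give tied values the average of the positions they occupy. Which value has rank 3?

Sorted (descending): 90, 79, 66, 62, 62, 35, 28, 28, 24
The 2 values of 62 occupy positions 4–5 → average rank (4+5)/2 = 4.5.
The 2 values of 28 occupy positions 7–8 → average rank (7+8)/2 = 7.5.
Rank 3 → value 66.

66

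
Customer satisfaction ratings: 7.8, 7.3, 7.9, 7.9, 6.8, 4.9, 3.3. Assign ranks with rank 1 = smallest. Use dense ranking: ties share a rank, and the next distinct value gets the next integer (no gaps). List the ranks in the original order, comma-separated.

Sorted (ascending): 3.3, 4.9, 6.8, 7.3, 7.8, 7.9, 7.9
The 2 values of 7.9 share dense rank 6.
Remaining distinct values take the next consecutive integers.

5, 4, 6, 6, 3, 2, 1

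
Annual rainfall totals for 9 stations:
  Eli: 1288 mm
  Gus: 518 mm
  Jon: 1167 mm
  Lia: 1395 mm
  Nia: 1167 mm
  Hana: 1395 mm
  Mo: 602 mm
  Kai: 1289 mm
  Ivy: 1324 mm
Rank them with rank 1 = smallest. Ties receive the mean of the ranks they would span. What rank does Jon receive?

3.5

Sorted (ascending): 518, 602, 1167, 1167, 1288, 1289, 1324, 1395, 1395
The 2 values of 1167 occupy positions 3–4 → average rank (3+4)/2 = 3.5.
The 2 values of 1395 occupy positions 8–9 → average rank (8+9)/2 = 8.5.
Jon has value 1167 mm → rank 3.5.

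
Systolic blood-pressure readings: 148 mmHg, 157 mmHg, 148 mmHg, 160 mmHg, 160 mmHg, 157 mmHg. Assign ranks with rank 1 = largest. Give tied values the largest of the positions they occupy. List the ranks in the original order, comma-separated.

6, 4, 6, 2, 2, 4

Sorted (descending): 160, 160, 157, 157, 148, 148
The 2 values of 160 occupy positions 1–2 → each gets rank 2.
The 2 values of 157 occupy positions 3–4 → each gets rank 4.
The 2 values of 148 occupy positions 5–6 → each gets rank 6.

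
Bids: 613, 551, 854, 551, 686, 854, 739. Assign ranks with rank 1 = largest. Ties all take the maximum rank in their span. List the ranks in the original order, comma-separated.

Sorted (descending): 854, 854, 739, 686, 613, 551, 551
The 2 values of 854 occupy positions 1–2 → each gets rank 2.
The 2 values of 551 occupy positions 6–7 → each gets rank 7.

5, 7, 2, 7, 4, 2, 3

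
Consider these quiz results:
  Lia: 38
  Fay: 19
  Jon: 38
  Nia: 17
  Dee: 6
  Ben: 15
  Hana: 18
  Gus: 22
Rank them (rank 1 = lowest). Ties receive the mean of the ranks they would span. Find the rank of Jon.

Sorted (ascending): 6, 15, 17, 18, 19, 22, 38, 38
The 2 values of 38 occupy positions 7–8 → average rank (7+8)/2 = 7.5.
Jon has value 38 → rank 7.5.

7.5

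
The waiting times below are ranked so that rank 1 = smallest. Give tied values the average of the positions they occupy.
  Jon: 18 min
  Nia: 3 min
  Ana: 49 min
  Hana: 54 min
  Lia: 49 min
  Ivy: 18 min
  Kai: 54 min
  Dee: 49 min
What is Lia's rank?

Sorted (ascending): 3, 18, 18, 49, 49, 49, 54, 54
The 2 values of 18 occupy positions 2–3 → average rank (2+3)/2 = 2.5.
The 3 values of 49 occupy positions 4–6 → average rank 5.
The 2 values of 54 occupy positions 7–8 → average rank (7+8)/2 = 7.5.
Lia has value 49 min → rank 5.

5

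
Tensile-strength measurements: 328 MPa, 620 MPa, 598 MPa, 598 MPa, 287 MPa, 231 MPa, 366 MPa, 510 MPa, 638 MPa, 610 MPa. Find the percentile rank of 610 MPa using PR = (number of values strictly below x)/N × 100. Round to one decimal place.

70.0

N = 10.
Strictly below 610: 7. Equal to 610: 1.
PR = 7/10 × 100 = 70.0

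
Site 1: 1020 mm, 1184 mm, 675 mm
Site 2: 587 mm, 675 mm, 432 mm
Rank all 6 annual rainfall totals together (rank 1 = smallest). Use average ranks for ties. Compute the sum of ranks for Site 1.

14.5

Sorted (ascending): 432, 587, 675, 675, 1020, 1184
The 2 values of 675 occupy positions 3–4 → average rank (3+4)/2 = 3.5.
Site 1 values → pooled ranks: 1020→5, 1184→6, 675→3.5
Rank sum = 5 + 6 + 3.5 = 14.5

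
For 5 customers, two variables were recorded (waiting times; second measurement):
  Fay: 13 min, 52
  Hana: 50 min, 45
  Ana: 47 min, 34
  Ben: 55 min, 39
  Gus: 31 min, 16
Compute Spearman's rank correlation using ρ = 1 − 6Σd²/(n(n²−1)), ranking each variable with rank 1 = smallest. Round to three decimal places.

Ranks of variable 1: 1, 4, 3, 5, 2
Ranks of variable 2: 5, 4, 2, 3, 1
d = r₁ − r₂: -4, 0, 1, 2, 1
d²: 16, 0, 1, 4, 1; Σd² = 22
ρ = 1 − 6·22/(5·24) = 1 − 132/120 = -0.100

-0.100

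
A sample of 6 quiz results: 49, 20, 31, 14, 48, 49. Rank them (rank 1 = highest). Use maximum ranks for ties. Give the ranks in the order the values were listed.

2, 5, 4, 6, 3, 2

Sorted (descending): 49, 49, 48, 31, 20, 14
The 2 values of 49 occupy positions 1–2 → each gets rank 2.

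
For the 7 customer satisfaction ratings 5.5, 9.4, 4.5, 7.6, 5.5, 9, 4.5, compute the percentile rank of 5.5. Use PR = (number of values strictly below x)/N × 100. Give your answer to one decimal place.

28.6

N = 7.
Strictly below 5.5: 2. Equal to 5.5: 2.
PR = 2/7 × 100 = 28.6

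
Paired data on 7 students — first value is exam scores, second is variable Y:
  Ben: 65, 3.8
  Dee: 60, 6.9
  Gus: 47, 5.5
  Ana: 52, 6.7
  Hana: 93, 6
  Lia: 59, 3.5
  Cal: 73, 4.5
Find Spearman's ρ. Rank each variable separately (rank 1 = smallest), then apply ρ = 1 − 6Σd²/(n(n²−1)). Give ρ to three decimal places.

-0.071

Ranks of variable 1: 5, 4, 1, 2, 7, 3, 6
Ranks of variable 2: 2, 7, 4, 6, 5, 1, 3
d = r₁ − r₂: 3, -3, -3, -4, 2, 2, 3
d²: 9, 9, 9, 16, 4, 4, 9; Σd² = 60
ρ = 1 − 6·60/(7·48) = 1 − 360/336 = -0.071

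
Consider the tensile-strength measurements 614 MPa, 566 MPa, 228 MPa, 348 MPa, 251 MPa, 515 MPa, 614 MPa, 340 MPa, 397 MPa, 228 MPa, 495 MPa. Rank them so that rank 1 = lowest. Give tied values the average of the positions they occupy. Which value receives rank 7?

495

Sorted (ascending): 228, 228, 251, 340, 348, 397, 495, 515, 566, 614, 614
The 2 values of 228 occupy positions 1–2 → average rank (1+2)/2 = 1.5.
The 2 values of 614 occupy positions 10–11 → average rank (10+11)/2 = 10.5.
Rank 7 → value 495.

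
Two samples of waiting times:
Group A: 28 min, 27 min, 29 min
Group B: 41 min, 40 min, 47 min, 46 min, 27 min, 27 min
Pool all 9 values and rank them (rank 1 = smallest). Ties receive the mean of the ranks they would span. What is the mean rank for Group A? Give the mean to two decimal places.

Sorted (ascending): 27, 27, 27, 28, 29, 40, 41, 46, 47
The 3 values of 27 occupy positions 1–3 → average rank 2.
Group A values → pooled ranks: 28→4, 27→2, 29→5
Mean rank = (4 + 2 + 5) / 3 = 3.67

3.67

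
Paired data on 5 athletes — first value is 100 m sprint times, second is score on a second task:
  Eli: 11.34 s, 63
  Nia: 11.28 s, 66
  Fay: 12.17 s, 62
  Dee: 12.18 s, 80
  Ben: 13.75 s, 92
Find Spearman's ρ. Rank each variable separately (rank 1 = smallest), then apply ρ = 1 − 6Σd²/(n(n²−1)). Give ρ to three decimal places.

0.600

Ranks of variable 1: 2, 1, 3, 4, 5
Ranks of variable 2: 2, 3, 1, 4, 5
d = r₁ − r₂: 0, -2, 2, 0, 0
d²: 0, 4, 4, 0, 0; Σd² = 8
ρ = 1 − 6·8/(5·24) = 1 − 48/120 = 0.600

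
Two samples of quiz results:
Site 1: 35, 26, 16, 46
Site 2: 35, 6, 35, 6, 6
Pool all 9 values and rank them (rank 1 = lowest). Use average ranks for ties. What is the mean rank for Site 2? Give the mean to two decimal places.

Sorted (ascending): 6, 6, 6, 16, 26, 35, 35, 35, 46
The 3 values of 6 occupy positions 1–3 → average rank 2.
The 3 values of 35 occupy positions 6–8 → average rank 7.
Site 2 values → pooled ranks: 35→7, 6→2, 35→7, 6→2, 6→2
Mean rank = (7 + 2 + 7 + 2 + 2) / 5 = 4.00

4.00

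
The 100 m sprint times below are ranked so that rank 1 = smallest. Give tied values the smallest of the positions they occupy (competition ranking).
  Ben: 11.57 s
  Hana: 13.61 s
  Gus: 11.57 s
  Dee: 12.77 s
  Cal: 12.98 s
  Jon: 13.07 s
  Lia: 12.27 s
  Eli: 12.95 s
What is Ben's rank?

1

Sorted (ascending): 11.57, 11.57, 12.27, 12.77, 12.95, 12.98, 13.07, 13.61
The 2 values of 11.57 occupy positions 1–2 → each gets rank 1.
Ben has value 11.57 s → rank 1.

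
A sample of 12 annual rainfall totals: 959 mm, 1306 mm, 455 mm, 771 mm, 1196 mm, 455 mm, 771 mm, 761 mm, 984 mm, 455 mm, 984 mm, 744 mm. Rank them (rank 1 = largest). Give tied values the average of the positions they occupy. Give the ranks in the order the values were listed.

5, 1, 11, 6.5, 2, 11, 6.5, 8, 3.5, 11, 3.5, 9

Sorted (descending): 1306, 1196, 984, 984, 959, 771, 771, 761, 744, 455, 455, 455
The 2 values of 984 occupy positions 3–4 → average rank (3+4)/2 = 3.5.
The 2 values of 771 occupy positions 6–7 → average rank (6+7)/2 = 6.5.
The 3 values of 455 occupy positions 10–12 → average rank 11.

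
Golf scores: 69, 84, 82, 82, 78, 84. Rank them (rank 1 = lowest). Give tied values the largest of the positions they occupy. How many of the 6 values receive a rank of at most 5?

4

Sorted (ascending): 69, 78, 82, 82, 84, 84
The 2 values of 82 occupy positions 3–4 → each gets rank 4.
The 2 values of 84 occupy positions 5–6 → each gets rank 6.
Ranks ≤ 5: {1, 2, 4, 4} → 4 values.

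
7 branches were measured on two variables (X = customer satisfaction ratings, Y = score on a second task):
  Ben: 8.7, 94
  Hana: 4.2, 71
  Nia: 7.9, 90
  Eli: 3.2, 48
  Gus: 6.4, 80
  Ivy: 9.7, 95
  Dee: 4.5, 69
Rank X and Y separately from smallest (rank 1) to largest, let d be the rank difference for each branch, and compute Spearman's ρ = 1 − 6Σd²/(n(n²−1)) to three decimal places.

0.964

Ranks of variable 1: 6, 2, 5, 1, 4, 7, 3
Ranks of variable 2: 6, 3, 5, 1, 4, 7, 2
d = r₁ − r₂: 0, -1, 0, 0, 0, 0, 1
d²: 0, 1, 0, 0, 0, 0, 1; Σd² = 2
ρ = 1 − 6·2/(7·48) = 1 − 12/336 = 0.964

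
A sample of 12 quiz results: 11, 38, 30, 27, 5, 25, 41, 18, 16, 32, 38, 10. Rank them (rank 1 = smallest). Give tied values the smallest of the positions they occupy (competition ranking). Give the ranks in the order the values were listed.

Sorted (ascending): 5, 10, 11, 16, 18, 25, 27, 30, 32, 38, 38, 41
The 2 values of 38 occupy positions 10–11 → each gets rank 10.

3, 10, 8, 7, 1, 6, 12, 5, 4, 9, 10, 2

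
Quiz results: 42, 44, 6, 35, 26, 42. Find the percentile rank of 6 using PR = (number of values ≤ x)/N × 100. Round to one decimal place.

N = 6.
Strictly below 6: 0. Equal to 6: 1.
PR = 1/6 × 100 = 16.7

16.7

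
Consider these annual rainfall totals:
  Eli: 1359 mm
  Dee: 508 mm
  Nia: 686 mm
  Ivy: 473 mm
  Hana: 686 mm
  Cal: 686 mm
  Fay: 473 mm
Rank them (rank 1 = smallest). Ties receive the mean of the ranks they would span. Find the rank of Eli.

Sorted (ascending): 473, 473, 508, 686, 686, 686, 1359
The 2 values of 473 occupy positions 1–2 → average rank (1+2)/2 = 1.5.
The 3 values of 686 occupy positions 4–6 → average rank 5.
Eli has value 1359 mm → rank 7.

7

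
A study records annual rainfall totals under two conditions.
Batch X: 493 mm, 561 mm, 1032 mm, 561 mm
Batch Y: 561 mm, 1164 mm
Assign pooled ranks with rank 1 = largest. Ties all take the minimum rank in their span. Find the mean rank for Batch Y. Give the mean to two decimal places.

2.00

Sorted (descending): 1164, 1032, 561, 561, 561, 493
The 3 values of 561 occupy positions 3–5 → each gets rank 3.
Batch Y values → pooled ranks: 561→3, 1164→1
Mean rank = (3 + 1) / 2 = 2.00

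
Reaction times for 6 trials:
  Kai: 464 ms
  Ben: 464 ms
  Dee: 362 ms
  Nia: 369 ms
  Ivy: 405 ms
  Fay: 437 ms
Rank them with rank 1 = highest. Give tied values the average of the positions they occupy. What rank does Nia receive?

Sorted (descending): 464, 464, 437, 405, 369, 362
The 2 values of 464 occupy positions 1–2 → average rank (1+2)/2 = 1.5.
Nia has value 369 ms → rank 5.

5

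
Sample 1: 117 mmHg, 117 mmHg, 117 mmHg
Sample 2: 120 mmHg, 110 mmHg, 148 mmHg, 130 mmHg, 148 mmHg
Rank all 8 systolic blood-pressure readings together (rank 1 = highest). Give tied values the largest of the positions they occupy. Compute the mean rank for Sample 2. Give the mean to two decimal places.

3.80

Sorted (descending): 148, 148, 130, 120, 117, 117, 117, 110
The 2 values of 148 occupy positions 1–2 → each gets rank 2.
The 3 values of 117 occupy positions 5–7 → each gets rank 7.
Sample 2 values → pooled ranks: 120→4, 110→8, 148→2, 130→3, 148→2
Mean rank = (4 + 8 + 2 + 3 + 2) / 5 = 3.80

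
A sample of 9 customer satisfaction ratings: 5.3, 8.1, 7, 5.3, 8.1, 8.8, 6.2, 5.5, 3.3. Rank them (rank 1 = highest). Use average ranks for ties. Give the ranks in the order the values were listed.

Sorted (descending): 8.8, 8.1, 8.1, 7, 6.2, 5.5, 5.3, 5.3, 3.3
The 2 values of 8.1 occupy positions 2–3 → average rank (2+3)/2 = 2.5.
The 2 values of 5.3 occupy positions 7–8 → average rank (7+8)/2 = 7.5.

7.5, 2.5, 4, 7.5, 2.5, 1, 5, 6, 9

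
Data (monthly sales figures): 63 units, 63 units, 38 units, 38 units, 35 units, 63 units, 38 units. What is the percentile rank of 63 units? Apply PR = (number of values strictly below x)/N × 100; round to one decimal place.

57.1

N = 7.
Strictly below 63: 4. Equal to 63: 3.
PR = 4/7 × 100 = 57.1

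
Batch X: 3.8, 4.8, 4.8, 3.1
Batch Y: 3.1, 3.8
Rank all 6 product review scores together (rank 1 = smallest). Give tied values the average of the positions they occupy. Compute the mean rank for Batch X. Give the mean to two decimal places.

Sorted (ascending): 3.1, 3.1, 3.8, 3.8, 4.8, 4.8
The 2 values of 3.1 occupy positions 1–2 → average rank (1+2)/2 = 1.5.
The 2 values of 3.8 occupy positions 3–4 → average rank (3+4)/2 = 3.5.
The 2 values of 4.8 occupy positions 5–6 → average rank (5+6)/2 = 5.5.
Batch X values → pooled ranks: 3.8→3.5, 4.8→5.5, 4.8→5.5, 3.1→1.5
Mean rank = (3.5 + 5.5 + 5.5 + 1.5) / 4 = 4.00

4.00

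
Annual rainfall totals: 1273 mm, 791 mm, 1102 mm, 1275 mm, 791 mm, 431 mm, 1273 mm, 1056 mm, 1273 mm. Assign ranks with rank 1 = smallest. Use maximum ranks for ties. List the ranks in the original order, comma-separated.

Sorted (ascending): 431, 791, 791, 1056, 1102, 1273, 1273, 1273, 1275
The 2 values of 791 occupy positions 2–3 → each gets rank 3.
The 3 values of 1273 occupy positions 6–8 → each gets rank 8.

8, 3, 5, 9, 3, 1, 8, 4, 8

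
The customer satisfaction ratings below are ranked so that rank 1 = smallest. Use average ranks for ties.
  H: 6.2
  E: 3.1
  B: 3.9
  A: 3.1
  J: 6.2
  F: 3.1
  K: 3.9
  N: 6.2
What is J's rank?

7

Sorted (ascending): 3.1, 3.1, 3.1, 3.9, 3.9, 6.2, 6.2, 6.2
The 3 values of 3.1 occupy positions 1–3 → average rank 2.
The 2 values of 3.9 occupy positions 4–5 → average rank (4+5)/2 = 4.5.
The 3 values of 6.2 occupy positions 6–8 → average rank 7.
J has value 6.2 → rank 7.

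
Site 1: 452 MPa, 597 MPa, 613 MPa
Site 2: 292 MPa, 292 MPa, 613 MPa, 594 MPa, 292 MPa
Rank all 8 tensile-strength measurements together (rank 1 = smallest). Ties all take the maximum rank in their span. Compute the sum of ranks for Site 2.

Sorted (ascending): 292, 292, 292, 452, 594, 597, 613, 613
The 3 values of 292 occupy positions 1–3 → each gets rank 3.
The 2 values of 613 occupy positions 7–8 → each gets rank 8.
Site 2 values → pooled ranks: 292→3, 292→3, 613→8, 594→5, 292→3
Rank sum = 3 + 3 + 8 + 5 + 3 = 22

22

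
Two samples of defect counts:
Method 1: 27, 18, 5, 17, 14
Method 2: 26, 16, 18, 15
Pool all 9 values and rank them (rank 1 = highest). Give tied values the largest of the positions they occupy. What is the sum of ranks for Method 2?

19

Sorted (descending): 27, 26, 18, 18, 17, 16, 15, 14, 5
The 2 values of 18 occupy positions 3–4 → each gets rank 4.
Method 2 values → pooled ranks: 26→2, 16→6, 18→4, 15→7
Rank sum = 2 + 6 + 4 + 7 = 19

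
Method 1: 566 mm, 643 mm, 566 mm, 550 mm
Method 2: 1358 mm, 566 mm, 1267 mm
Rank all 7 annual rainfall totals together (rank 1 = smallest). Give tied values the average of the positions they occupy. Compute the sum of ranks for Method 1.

Sorted (ascending): 550, 566, 566, 566, 643, 1267, 1358
The 3 values of 566 occupy positions 2–4 → average rank 3.
Method 1 values → pooled ranks: 566→3, 643→5, 566→3, 550→1
Rank sum = 3 + 5 + 3 + 1 = 12

12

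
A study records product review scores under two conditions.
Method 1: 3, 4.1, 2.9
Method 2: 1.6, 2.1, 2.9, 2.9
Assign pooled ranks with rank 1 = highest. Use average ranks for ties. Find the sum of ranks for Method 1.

7

Sorted (descending): 4.1, 3, 2.9, 2.9, 2.9, 2.1, 1.6
The 3 values of 2.9 occupy positions 3–5 → average rank 4.
Method 1 values → pooled ranks: 3→2, 4.1→1, 2.9→4
Rank sum = 2 + 1 + 4 = 7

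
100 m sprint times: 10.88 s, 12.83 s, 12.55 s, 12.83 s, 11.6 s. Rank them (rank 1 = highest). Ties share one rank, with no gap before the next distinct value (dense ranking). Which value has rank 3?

11.6

Sorted (descending): 12.83, 12.83, 12.55, 11.6, 10.88
The 2 values of 12.83 share dense rank 1.
Remaining distinct values take the next consecutive integers.
Rank 3 → value 11.6.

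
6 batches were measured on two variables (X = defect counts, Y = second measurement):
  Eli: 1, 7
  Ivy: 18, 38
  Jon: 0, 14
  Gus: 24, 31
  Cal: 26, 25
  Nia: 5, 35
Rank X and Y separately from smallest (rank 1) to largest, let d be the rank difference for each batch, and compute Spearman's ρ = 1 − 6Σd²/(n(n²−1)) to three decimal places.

0.429

Ranks of variable 1: 2, 4, 1, 5, 6, 3
Ranks of variable 2: 1, 6, 2, 4, 3, 5
d = r₁ − r₂: 1, -2, -1, 1, 3, -2
d²: 1, 4, 1, 1, 9, 4; Σd² = 20
ρ = 1 − 6·20/(6·35) = 1 − 120/210 = 0.429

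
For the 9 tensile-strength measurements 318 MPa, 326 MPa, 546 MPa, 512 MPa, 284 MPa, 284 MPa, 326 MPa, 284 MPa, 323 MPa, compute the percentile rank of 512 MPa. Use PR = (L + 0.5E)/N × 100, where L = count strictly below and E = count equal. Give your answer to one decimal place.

N = 9.
Strictly below 512: 7. Equal to 512: 1.
PR = (7 + 0.5·1)/9 × 100 = 83.3

83.3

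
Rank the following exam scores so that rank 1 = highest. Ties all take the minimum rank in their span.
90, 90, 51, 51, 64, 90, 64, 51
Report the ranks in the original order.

Sorted (descending): 90, 90, 90, 64, 64, 51, 51, 51
The 3 values of 90 occupy positions 1–3 → each gets rank 1.
The 2 values of 64 occupy positions 4–5 → each gets rank 4.
The 3 values of 51 occupy positions 6–8 → each gets rank 6.

1, 1, 6, 6, 4, 1, 4, 6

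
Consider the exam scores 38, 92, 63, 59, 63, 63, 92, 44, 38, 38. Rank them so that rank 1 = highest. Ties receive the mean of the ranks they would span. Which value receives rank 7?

Sorted (descending): 92, 92, 63, 63, 63, 59, 44, 38, 38, 38
The 2 values of 92 occupy positions 1–2 → average rank (1+2)/2 = 1.5.
The 3 values of 63 occupy positions 3–5 → average rank 4.
The 3 values of 38 occupy positions 8–10 → average rank 9.
Rank 7 → value 44.

44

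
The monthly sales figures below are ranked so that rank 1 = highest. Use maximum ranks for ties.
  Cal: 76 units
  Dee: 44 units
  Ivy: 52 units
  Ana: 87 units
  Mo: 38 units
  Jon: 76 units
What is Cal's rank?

Sorted (descending): 87, 76, 76, 52, 44, 38
The 2 values of 76 occupy positions 2–3 → each gets rank 3.
Cal has value 76 units → rank 3.

3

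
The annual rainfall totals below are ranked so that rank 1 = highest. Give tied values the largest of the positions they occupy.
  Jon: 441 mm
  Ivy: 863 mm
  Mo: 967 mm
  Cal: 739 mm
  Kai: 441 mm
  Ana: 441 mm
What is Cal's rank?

Sorted (descending): 967, 863, 739, 441, 441, 441
The 3 values of 441 occupy positions 4–6 → each gets rank 6.
Cal has value 739 mm → rank 3.

3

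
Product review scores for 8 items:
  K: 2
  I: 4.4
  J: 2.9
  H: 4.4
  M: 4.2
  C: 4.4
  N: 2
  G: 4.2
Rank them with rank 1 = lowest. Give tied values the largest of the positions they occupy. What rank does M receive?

5

Sorted (ascending): 2, 2, 2.9, 4.2, 4.2, 4.4, 4.4, 4.4
The 2 values of 2 occupy positions 1–2 → each gets rank 2.
The 2 values of 4.2 occupy positions 4–5 → each gets rank 5.
The 3 values of 4.4 occupy positions 6–8 → each gets rank 8.
M has value 4.2 → rank 5.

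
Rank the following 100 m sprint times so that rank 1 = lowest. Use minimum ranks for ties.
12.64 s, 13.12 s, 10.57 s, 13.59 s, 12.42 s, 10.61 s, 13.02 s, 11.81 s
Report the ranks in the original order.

5, 7, 1, 8, 4, 2, 6, 3

Sorted (ascending): 10.57, 10.61, 11.81, 12.42, 12.64, 13.02, 13.12, 13.59
No ties — each value takes its position as its rank.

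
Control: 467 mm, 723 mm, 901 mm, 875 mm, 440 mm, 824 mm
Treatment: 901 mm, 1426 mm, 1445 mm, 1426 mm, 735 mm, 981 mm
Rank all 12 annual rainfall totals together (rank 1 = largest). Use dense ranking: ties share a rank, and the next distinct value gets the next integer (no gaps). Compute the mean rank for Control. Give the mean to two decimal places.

Sorted (descending): 1445, 1426, 1426, 981, 901, 901, 875, 824, 735, 723, 467, 440
The 2 values of 1426 share dense rank 2.
The 2 values of 901 share dense rank 4.
Remaining distinct values take the next consecutive integers.
Control values → pooled ranks: 467→9, 723→8, 901→4, 875→5, 440→10, 824→6
Mean rank = (9 + 8 + 4 + 5 + 10 + 6) / 6 = 7.00

7.00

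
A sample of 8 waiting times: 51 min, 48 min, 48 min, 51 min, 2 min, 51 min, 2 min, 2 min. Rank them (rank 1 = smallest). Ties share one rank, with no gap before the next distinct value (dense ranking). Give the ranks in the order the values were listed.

3, 2, 2, 3, 1, 3, 1, 1

Sorted (ascending): 2, 2, 2, 48, 48, 51, 51, 51
The 3 values of 2 share dense rank 1.
The 2 values of 48 share dense rank 2.
The 3 values of 51 share dense rank 3.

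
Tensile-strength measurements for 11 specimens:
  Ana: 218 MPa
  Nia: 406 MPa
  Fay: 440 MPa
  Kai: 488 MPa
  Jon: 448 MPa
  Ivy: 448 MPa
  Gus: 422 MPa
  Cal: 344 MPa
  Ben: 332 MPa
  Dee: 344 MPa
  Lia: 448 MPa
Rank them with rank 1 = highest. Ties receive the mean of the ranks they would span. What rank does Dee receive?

Sorted (descending): 488, 448, 448, 448, 440, 422, 406, 344, 344, 332, 218
The 3 values of 448 occupy positions 2–4 → average rank 3.
The 2 values of 344 occupy positions 8–9 → average rank (8+9)/2 = 8.5.
Dee has value 344 MPa → rank 8.5.

8.5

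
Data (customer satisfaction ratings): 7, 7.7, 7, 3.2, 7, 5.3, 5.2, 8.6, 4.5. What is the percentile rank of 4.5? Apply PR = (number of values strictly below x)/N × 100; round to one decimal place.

11.1

N = 9.
Strictly below 4.5: 1. Equal to 4.5: 1.
PR = 1/9 × 100 = 11.1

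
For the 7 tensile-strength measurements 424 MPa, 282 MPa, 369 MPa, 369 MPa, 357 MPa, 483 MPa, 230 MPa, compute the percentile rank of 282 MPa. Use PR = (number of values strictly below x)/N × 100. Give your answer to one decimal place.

14.3

N = 7.
Strictly below 282: 1. Equal to 282: 1.
PR = 1/7 × 100 = 14.3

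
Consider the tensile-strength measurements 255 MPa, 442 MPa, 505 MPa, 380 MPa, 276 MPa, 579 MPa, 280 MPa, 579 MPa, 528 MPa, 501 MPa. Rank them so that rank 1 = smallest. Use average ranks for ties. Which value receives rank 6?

501

Sorted (ascending): 255, 276, 280, 380, 442, 501, 505, 528, 579, 579
The 2 values of 579 occupy positions 9–10 → average rank (9+10)/2 = 9.5.
Rank 6 → value 501.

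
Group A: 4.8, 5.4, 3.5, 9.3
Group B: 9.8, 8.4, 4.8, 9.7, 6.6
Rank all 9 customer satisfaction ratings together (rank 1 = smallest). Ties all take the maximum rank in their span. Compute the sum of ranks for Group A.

Sorted (ascending): 3.5, 4.8, 4.8, 5.4, 6.6, 8.4, 9.3, 9.7, 9.8
The 2 values of 4.8 occupy positions 2–3 → each gets rank 3.
Group A values → pooled ranks: 4.8→3, 5.4→4, 3.5→1, 9.3→7
Rank sum = 3 + 4 + 1 + 7 = 15

15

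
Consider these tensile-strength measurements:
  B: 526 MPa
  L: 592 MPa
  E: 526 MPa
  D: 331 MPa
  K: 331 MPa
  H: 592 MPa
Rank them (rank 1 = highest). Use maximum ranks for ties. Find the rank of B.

Sorted (descending): 592, 592, 526, 526, 331, 331
The 2 values of 592 occupy positions 1–2 → each gets rank 2.
The 2 values of 526 occupy positions 3–4 → each gets rank 4.
The 2 values of 331 occupy positions 5–6 → each gets rank 6.
B has value 526 MPa → rank 4.

4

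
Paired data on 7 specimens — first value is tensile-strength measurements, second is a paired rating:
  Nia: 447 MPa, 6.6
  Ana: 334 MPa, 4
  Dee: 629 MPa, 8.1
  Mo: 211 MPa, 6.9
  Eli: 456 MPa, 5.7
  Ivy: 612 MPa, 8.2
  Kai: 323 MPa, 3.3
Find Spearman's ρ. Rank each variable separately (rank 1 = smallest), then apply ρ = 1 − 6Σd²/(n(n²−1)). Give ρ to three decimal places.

0.571

Ranks of variable 1: 4, 3, 7, 1, 5, 6, 2
Ranks of variable 2: 4, 2, 6, 5, 3, 7, 1
d = r₁ − r₂: 0, 1, 1, -4, 2, -1, 1
d²: 0, 1, 1, 16, 4, 1, 1; Σd² = 24
ρ = 1 − 6·24/(7·48) = 1 − 144/336 = 0.571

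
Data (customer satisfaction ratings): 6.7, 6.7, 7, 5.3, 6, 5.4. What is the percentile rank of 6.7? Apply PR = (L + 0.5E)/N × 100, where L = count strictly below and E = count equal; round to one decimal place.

N = 6.
Strictly below 6.7: 3. Equal to 6.7: 2.
PR = (3 + 0.5·2)/6 × 100 = 66.7

66.7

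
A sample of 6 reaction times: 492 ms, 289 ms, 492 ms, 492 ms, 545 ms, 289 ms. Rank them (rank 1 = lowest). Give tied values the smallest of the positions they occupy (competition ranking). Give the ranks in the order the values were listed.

3, 1, 3, 3, 6, 1

Sorted (ascending): 289, 289, 492, 492, 492, 545
The 2 values of 289 occupy positions 1–2 → each gets rank 1.
The 3 values of 492 occupy positions 3–5 → each gets rank 3.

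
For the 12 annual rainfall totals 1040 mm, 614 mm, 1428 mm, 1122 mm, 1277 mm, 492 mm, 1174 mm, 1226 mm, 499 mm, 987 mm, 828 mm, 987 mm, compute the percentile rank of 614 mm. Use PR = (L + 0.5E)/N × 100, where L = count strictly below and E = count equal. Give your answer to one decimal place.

N = 12.
Strictly below 614: 2. Equal to 614: 1.
PR = (2 + 0.5·1)/12 × 100 = 20.8

20.8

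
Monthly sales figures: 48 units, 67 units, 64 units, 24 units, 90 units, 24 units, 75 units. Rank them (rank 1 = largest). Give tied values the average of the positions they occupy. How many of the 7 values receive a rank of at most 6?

Sorted (descending): 90, 75, 67, 64, 48, 24, 24
The 2 values of 24 occupy positions 6–7 → average rank (6+7)/2 = 6.5.
Ranks ≤ 6: {1, 2, 3, 4, 5} → 5 values.

5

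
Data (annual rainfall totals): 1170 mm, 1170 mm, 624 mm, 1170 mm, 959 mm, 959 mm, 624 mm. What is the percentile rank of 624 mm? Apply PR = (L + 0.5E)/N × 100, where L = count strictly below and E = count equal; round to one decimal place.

14.3

N = 7.
Strictly below 624: 0. Equal to 624: 2.
PR = (0 + 0.5·2)/7 × 100 = 14.3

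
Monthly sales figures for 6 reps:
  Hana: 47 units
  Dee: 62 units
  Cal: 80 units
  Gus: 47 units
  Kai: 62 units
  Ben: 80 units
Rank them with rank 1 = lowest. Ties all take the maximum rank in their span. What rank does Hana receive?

2

Sorted (ascending): 47, 47, 62, 62, 80, 80
The 2 values of 47 occupy positions 1–2 → each gets rank 2.
The 2 values of 62 occupy positions 3–4 → each gets rank 4.
The 2 values of 80 occupy positions 5–6 → each gets rank 6.
Hana has value 47 units → rank 2.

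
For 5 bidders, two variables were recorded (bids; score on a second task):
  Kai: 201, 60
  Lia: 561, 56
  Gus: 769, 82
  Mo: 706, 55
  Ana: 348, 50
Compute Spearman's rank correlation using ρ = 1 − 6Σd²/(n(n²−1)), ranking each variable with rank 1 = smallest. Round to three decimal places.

0.300

Ranks of variable 1: 1, 3, 5, 4, 2
Ranks of variable 2: 4, 3, 5, 2, 1
d = r₁ − r₂: -3, 0, 0, 2, 1
d²: 9, 0, 0, 4, 1; Σd² = 14
ρ = 1 − 6·14/(5·24) = 1 − 84/120 = 0.300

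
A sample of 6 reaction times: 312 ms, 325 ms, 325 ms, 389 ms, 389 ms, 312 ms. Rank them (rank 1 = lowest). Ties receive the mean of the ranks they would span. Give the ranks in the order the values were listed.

1.5, 3.5, 3.5, 5.5, 5.5, 1.5

Sorted (ascending): 312, 312, 325, 325, 389, 389
The 2 values of 312 occupy positions 1–2 → average rank (1+2)/2 = 1.5.
The 2 values of 325 occupy positions 3–4 → average rank (3+4)/2 = 3.5.
The 2 values of 389 occupy positions 5–6 → average rank (5+6)/2 = 5.5.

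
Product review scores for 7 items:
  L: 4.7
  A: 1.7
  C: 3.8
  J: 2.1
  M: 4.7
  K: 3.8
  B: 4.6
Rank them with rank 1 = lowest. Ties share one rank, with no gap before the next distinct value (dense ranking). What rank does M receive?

5

Sorted (ascending): 1.7, 2.1, 3.8, 3.8, 4.6, 4.7, 4.7
The 2 values of 3.8 share dense rank 3.
The 2 values of 4.7 share dense rank 5.
Remaining distinct values take the next consecutive integers.
M has value 4.7 → rank 5.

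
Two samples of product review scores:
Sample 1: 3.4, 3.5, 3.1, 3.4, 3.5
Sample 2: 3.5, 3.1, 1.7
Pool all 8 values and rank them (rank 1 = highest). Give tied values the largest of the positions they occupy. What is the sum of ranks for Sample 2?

Sorted (descending): 3.5, 3.5, 3.5, 3.4, 3.4, 3.1, 3.1, 1.7
The 3 values of 3.5 occupy positions 1–3 → each gets rank 3.
The 2 values of 3.4 occupy positions 4–5 → each gets rank 5.
The 2 values of 3.1 occupy positions 6–7 → each gets rank 7.
Sample 2 values → pooled ranks: 3.5→3, 3.1→7, 1.7→8
Rank sum = 3 + 7 + 8 = 18

18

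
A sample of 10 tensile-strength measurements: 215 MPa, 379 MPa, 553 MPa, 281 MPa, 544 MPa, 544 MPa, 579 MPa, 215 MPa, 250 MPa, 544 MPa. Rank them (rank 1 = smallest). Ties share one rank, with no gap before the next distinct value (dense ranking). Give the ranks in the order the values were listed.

1, 4, 6, 3, 5, 5, 7, 1, 2, 5

Sorted (ascending): 215, 215, 250, 281, 379, 544, 544, 544, 553, 579
The 2 values of 215 share dense rank 1.
The 3 values of 544 share dense rank 5.
Remaining distinct values take the next consecutive integers.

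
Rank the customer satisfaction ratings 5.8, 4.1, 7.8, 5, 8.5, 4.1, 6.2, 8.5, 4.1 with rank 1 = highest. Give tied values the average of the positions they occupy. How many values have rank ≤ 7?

Sorted (descending): 8.5, 8.5, 7.8, 6.2, 5.8, 5, 4.1, 4.1, 4.1
The 2 values of 8.5 occupy positions 1–2 → average rank (1+2)/2 = 1.5.
The 3 values of 4.1 occupy positions 7–9 → average rank 8.
Ranks ≤ 7: {1.5, 1.5, 3, 4, 5, 6} → 6 values.

6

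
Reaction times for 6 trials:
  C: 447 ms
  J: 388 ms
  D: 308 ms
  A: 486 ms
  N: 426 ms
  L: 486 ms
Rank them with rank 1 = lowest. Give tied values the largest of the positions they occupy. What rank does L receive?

6

Sorted (ascending): 308, 388, 426, 447, 486, 486
The 2 values of 486 occupy positions 5–6 → each gets rank 6.
L has value 486 ms → rank 6.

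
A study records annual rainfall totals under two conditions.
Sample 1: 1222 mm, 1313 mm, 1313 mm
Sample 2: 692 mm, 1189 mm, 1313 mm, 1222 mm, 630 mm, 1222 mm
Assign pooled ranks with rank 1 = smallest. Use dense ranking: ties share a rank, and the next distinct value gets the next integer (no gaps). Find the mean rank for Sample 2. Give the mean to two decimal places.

Sorted (ascending): 630, 692, 1189, 1222, 1222, 1222, 1313, 1313, 1313
The 3 values of 1222 share dense rank 4.
The 3 values of 1313 share dense rank 5.
Remaining distinct values take the next consecutive integers.
Sample 2 values → pooled ranks: 692→2, 1189→3, 1313→5, 1222→4, 630→1, 1222→4
Mean rank = (2 + 3 + 5 + 4 + 1 + 4) / 6 = 3.17

3.17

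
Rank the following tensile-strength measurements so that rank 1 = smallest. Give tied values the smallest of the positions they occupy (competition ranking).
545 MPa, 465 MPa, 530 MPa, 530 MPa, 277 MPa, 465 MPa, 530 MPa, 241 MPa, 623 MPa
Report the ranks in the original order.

8, 3, 5, 5, 2, 3, 5, 1, 9

Sorted (ascending): 241, 277, 465, 465, 530, 530, 530, 545, 623
The 2 values of 465 occupy positions 3–4 → each gets rank 3.
The 3 values of 530 occupy positions 5–7 → each gets rank 5.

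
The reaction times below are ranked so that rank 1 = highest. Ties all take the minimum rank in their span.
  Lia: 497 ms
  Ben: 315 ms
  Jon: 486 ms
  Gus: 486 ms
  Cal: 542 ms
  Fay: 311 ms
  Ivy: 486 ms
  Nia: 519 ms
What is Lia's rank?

3

Sorted (descending): 542, 519, 497, 486, 486, 486, 315, 311
The 3 values of 486 occupy positions 4–6 → each gets rank 4.
Lia has value 497 ms → rank 3.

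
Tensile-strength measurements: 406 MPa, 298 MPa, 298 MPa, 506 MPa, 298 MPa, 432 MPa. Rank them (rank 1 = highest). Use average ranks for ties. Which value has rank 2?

432

Sorted (descending): 506, 432, 406, 298, 298, 298
The 3 values of 298 occupy positions 4–6 → average rank 5.
Rank 2 → value 432.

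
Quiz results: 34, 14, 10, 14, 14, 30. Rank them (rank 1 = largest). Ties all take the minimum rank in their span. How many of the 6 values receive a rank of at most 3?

5

Sorted (descending): 34, 30, 14, 14, 14, 10
The 3 values of 14 occupy positions 3–5 → each gets rank 3.
Ranks ≤ 3: {1, 2, 3, 3, 3} → 5 values.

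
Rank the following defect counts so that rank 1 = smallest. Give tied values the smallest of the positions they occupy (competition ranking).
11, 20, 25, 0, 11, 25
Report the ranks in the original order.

2, 4, 5, 1, 2, 5

Sorted (ascending): 0, 11, 11, 20, 25, 25
The 2 values of 11 occupy positions 2–3 → each gets rank 2.
The 2 values of 25 occupy positions 5–6 → each gets rank 5.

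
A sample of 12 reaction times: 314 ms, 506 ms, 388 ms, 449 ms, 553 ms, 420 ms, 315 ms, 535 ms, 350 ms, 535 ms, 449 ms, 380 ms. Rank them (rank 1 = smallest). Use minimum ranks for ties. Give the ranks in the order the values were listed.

Sorted (ascending): 314, 315, 350, 380, 388, 420, 449, 449, 506, 535, 535, 553
The 2 values of 449 occupy positions 7–8 → each gets rank 7.
The 2 values of 535 occupy positions 10–11 → each gets rank 10.

1, 9, 5, 7, 12, 6, 2, 10, 3, 10, 7, 4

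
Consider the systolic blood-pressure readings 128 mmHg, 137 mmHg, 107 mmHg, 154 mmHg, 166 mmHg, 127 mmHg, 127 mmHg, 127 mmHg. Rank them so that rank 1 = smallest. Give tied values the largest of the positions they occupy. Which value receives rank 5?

Sorted (ascending): 107, 127, 127, 127, 128, 137, 154, 166
The 3 values of 127 occupy positions 2–4 → each gets rank 4.
Rank 5 → value 128.

128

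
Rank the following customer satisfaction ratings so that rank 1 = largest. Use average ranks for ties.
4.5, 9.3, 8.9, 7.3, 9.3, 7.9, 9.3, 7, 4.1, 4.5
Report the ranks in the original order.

Sorted (descending): 9.3, 9.3, 9.3, 8.9, 7.9, 7.3, 7, 4.5, 4.5, 4.1
The 3 values of 9.3 occupy positions 1–3 → average rank 2.
The 2 values of 4.5 occupy positions 8–9 → average rank (8+9)/2 = 8.5.

8.5, 2, 4, 6, 2, 5, 2, 7, 10, 8.5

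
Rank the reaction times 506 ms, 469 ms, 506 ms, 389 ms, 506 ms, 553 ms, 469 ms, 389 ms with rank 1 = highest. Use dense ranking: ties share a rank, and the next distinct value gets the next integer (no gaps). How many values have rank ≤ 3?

6

Sorted (descending): 553, 506, 506, 506, 469, 469, 389, 389
The 3 values of 506 share dense rank 2.
The 2 values of 469 share dense rank 3.
The 2 values of 389 share dense rank 4.
Remaining distinct values take the next consecutive integers.
Ranks ≤ 3: {1, 2, 2, 2, 3, 3} → 6 values.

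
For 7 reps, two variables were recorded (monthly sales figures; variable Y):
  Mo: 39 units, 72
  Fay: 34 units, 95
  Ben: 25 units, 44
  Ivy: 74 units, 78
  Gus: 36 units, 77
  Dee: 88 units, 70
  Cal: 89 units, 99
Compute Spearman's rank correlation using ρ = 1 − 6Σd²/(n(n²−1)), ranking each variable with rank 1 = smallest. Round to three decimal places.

Ranks of variable 1: 4, 2, 1, 5, 3, 6, 7
Ranks of variable 2: 3, 6, 1, 5, 4, 2, 7
d = r₁ − r₂: 1, -4, 0, 0, -1, 4, 0
d²: 1, 16, 0, 0, 1, 16, 0; Σd² = 34
ρ = 1 − 6·34/(7·48) = 1 − 204/336 = 0.393

0.393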